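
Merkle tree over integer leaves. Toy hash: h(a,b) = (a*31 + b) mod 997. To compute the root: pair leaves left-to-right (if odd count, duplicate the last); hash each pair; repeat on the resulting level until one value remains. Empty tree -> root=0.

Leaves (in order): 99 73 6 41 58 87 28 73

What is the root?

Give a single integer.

L0: [99, 73, 6, 41, 58, 87, 28, 73]
L1: h(99,73)=(99*31+73)%997=151 h(6,41)=(6*31+41)%997=227 h(58,87)=(58*31+87)%997=888 h(28,73)=(28*31+73)%997=941 -> [151, 227, 888, 941]
L2: h(151,227)=(151*31+227)%997=920 h(888,941)=(888*31+941)%997=553 -> [920, 553]
L3: h(920,553)=(920*31+553)%997=160 -> [160]

Answer: 160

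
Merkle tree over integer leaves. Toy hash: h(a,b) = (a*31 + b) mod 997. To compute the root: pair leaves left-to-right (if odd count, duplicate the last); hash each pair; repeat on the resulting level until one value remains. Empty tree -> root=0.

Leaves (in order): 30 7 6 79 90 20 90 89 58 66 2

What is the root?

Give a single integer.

Answer: 351

Derivation:
L0: [30, 7, 6, 79, 90, 20, 90, 89, 58, 66, 2]
L1: h(30,7)=(30*31+7)%997=937 h(6,79)=(6*31+79)%997=265 h(90,20)=(90*31+20)%997=816 h(90,89)=(90*31+89)%997=885 h(58,66)=(58*31+66)%997=867 h(2,2)=(2*31+2)%997=64 -> [937, 265, 816, 885, 867, 64]
L2: h(937,265)=(937*31+265)%997=399 h(816,885)=(816*31+885)%997=259 h(867,64)=(867*31+64)%997=22 -> [399, 259, 22]
L3: h(399,259)=(399*31+259)%997=664 h(22,22)=(22*31+22)%997=704 -> [664, 704]
L4: h(664,704)=(664*31+704)%997=351 -> [351]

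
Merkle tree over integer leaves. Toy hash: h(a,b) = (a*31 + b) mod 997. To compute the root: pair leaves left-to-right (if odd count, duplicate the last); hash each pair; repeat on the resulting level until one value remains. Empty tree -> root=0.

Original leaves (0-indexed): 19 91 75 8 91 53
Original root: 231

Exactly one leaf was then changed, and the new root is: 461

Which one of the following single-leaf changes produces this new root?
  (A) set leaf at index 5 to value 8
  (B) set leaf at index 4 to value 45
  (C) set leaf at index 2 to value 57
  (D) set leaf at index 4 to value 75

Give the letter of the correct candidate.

Original leaves: [19, 91, 75, 8, 91, 53]
Target new root: 461
Try each candidate change and compute the resulting root:
Candidate A: set leaf[5] = 8 -> leaves = [19, 91, 75, 8, 91, 8]
  L0: [19, 91, 75, 8, 91, 8]
  L1: h(19,91)=(19*31+91)%997=680 h(75,8)=(75*31+8)%997=339 h(91,8)=(91*31+8)%997=835 -> [680, 339, 835]
  L2: h(680,339)=(680*31+339)%997=482 h(835,835)=(835*31+835)%997=798 -> [482, 798]
  L3: h(482,798)=(482*31+798)%997=785 -> [785]
  root = 785 != target 461
Candidate B: set leaf[4] = 45 -> leaves = [19, 91, 75, 8, 45, 53]
  L0: [19, 91, 75, 8, 45, 53]
  L1: h(19,91)=(19*31+91)%997=680 h(75,8)=(75*31+8)%997=339 h(45,53)=(45*31+53)%997=451 -> [680, 339, 451]
  L2: h(680,339)=(680*31+339)%997=482 h(451,451)=(451*31+451)%997=474 -> [482, 474]
  L3: h(482,474)=(482*31+474)%997=461 -> [461]
  root = 461 == target 461  ** MATCH **
Candidate C: set leaf[2] = 57 -> leaves = [19, 91, 57, 8, 91, 53]
  L0: [19, 91, 57, 8, 91, 53]
  L1: h(19,91)=(19*31+91)%997=680 h(57,8)=(57*31+8)%997=778 h(91,53)=(91*31+53)%997=880 -> [680, 778, 880]
  L2: h(680,778)=(680*31+778)%997=921 h(880,880)=(880*31+880)%997=244 -> [921, 244]
  L3: h(921,244)=(921*31+244)%997=879 -> [879]
  root = 879 != target 461
Candidate D: set leaf[4] = 75 -> leaves = [19, 91, 75, 8, 75, 53]
  L0: [19, 91, 75, 8, 75, 53]
  L1: h(19,91)=(19*31+91)%997=680 h(75,8)=(75*31+8)%997=339 h(75,53)=(75*31+53)%997=384 -> [680, 339, 384]
  L2: h(680,339)=(680*31+339)%997=482 h(384,384)=(384*31+384)%997=324 -> [482, 324]
  L3: h(482,324)=(482*31+324)%997=311 -> [311]
  root = 311 != target 461
Candidate B produces the target root.

Answer: B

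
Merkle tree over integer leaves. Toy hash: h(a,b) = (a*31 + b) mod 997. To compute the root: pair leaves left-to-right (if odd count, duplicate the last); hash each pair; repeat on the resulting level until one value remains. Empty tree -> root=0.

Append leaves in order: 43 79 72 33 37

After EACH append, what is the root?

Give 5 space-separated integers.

Answer: 43 415 214 175 442

Derivation:
After append 43 (leaves=[43]):
  L0: [43]
  root=43
After append 79 (leaves=[43, 79]):
  L0: [43, 79]
  L1: h(43,79)=(43*31+79)%997=415 -> [415]
  root=415
After append 72 (leaves=[43, 79, 72]):
  L0: [43, 79, 72]
  L1: h(43,79)=(43*31+79)%997=415 h(72,72)=(72*31+72)%997=310 -> [415, 310]
  L2: h(415,310)=(415*31+310)%997=214 -> [214]
  root=214
After append 33 (leaves=[43, 79, 72, 33]):
  L0: [43, 79, 72, 33]
  L1: h(43,79)=(43*31+79)%997=415 h(72,33)=(72*31+33)%997=271 -> [415, 271]
  L2: h(415,271)=(415*31+271)%997=175 -> [175]
  root=175
After append 37 (leaves=[43, 79, 72, 33, 37]):
  L0: [43, 79, 72, 33, 37]
  L1: h(43,79)=(43*31+79)%997=415 h(72,33)=(72*31+33)%997=271 h(37,37)=(37*31+37)%997=187 -> [415, 271, 187]
  L2: h(415,271)=(415*31+271)%997=175 h(187,187)=(187*31+187)%997=2 -> [175, 2]
  L3: h(175,2)=(175*31+2)%997=442 -> [442]
  root=442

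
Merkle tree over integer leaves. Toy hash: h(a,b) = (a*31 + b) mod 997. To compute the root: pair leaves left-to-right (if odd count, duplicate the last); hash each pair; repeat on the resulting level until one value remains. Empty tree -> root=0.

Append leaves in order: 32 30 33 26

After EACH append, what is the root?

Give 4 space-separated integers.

Answer: 32 25 834 827

Derivation:
After append 32 (leaves=[32]):
  L0: [32]
  root=32
After append 30 (leaves=[32, 30]):
  L0: [32, 30]
  L1: h(32,30)=(32*31+30)%997=25 -> [25]
  root=25
After append 33 (leaves=[32, 30, 33]):
  L0: [32, 30, 33]
  L1: h(32,30)=(32*31+30)%997=25 h(33,33)=(33*31+33)%997=59 -> [25, 59]
  L2: h(25,59)=(25*31+59)%997=834 -> [834]
  root=834
After append 26 (leaves=[32, 30, 33, 26]):
  L0: [32, 30, 33, 26]
  L1: h(32,30)=(32*31+30)%997=25 h(33,26)=(33*31+26)%997=52 -> [25, 52]
  L2: h(25,52)=(25*31+52)%997=827 -> [827]
  root=827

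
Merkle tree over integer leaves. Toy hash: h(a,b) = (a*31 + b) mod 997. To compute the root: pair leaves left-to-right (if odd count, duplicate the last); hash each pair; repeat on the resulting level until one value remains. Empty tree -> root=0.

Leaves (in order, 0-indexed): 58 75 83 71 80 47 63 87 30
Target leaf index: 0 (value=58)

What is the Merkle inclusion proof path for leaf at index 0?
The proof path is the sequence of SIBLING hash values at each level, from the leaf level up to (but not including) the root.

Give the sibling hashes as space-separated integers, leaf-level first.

L0 (leaves): [58, 75, 83, 71, 80, 47, 63, 87, 30], target index=0
L1: h(58,75)=(58*31+75)%997=876 [pair 0] h(83,71)=(83*31+71)%997=650 [pair 1] h(80,47)=(80*31+47)%997=533 [pair 2] h(63,87)=(63*31+87)%997=46 [pair 3] h(30,30)=(30*31+30)%997=960 [pair 4] -> [876, 650, 533, 46, 960]
  Sibling for proof at L0: 75
L2: h(876,650)=(876*31+650)%997=887 [pair 0] h(533,46)=(533*31+46)%997=617 [pair 1] h(960,960)=(960*31+960)%997=810 [pair 2] -> [887, 617, 810]
  Sibling for proof at L1: 650
L3: h(887,617)=(887*31+617)%997=198 [pair 0] h(810,810)=(810*31+810)%997=995 [pair 1] -> [198, 995]
  Sibling for proof at L2: 617
L4: h(198,995)=(198*31+995)%997=154 [pair 0] -> [154]
  Sibling for proof at L3: 995
Root: 154
Proof path (sibling hashes from leaf to root): [75, 650, 617, 995]

Answer: 75 650 617 995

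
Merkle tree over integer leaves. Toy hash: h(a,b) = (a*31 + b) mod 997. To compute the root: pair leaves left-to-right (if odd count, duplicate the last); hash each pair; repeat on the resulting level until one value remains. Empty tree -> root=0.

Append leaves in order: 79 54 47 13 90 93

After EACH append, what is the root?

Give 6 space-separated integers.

Answer: 79 509 334 300 763 859

Derivation:
After append 79 (leaves=[79]):
  L0: [79]
  root=79
After append 54 (leaves=[79, 54]):
  L0: [79, 54]
  L1: h(79,54)=(79*31+54)%997=509 -> [509]
  root=509
After append 47 (leaves=[79, 54, 47]):
  L0: [79, 54, 47]
  L1: h(79,54)=(79*31+54)%997=509 h(47,47)=(47*31+47)%997=507 -> [509, 507]
  L2: h(509,507)=(509*31+507)%997=334 -> [334]
  root=334
After append 13 (leaves=[79, 54, 47, 13]):
  L0: [79, 54, 47, 13]
  L1: h(79,54)=(79*31+54)%997=509 h(47,13)=(47*31+13)%997=473 -> [509, 473]
  L2: h(509,473)=(509*31+473)%997=300 -> [300]
  root=300
After append 90 (leaves=[79, 54, 47, 13, 90]):
  L0: [79, 54, 47, 13, 90]
  L1: h(79,54)=(79*31+54)%997=509 h(47,13)=(47*31+13)%997=473 h(90,90)=(90*31+90)%997=886 -> [509, 473, 886]
  L2: h(509,473)=(509*31+473)%997=300 h(886,886)=(886*31+886)%997=436 -> [300, 436]
  L3: h(300,436)=(300*31+436)%997=763 -> [763]
  root=763
After append 93 (leaves=[79, 54, 47, 13, 90, 93]):
  L0: [79, 54, 47, 13, 90, 93]
  L1: h(79,54)=(79*31+54)%997=509 h(47,13)=(47*31+13)%997=473 h(90,93)=(90*31+93)%997=889 -> [509, 473, 889]
  L2: h(509,473)=(509*31+473)%997=300 h(889,889)=(889*31+889)%997=532 -> [300, 532]
  L3: h(300,532)=(300*31+532)%997=859 -> [859]
  root=859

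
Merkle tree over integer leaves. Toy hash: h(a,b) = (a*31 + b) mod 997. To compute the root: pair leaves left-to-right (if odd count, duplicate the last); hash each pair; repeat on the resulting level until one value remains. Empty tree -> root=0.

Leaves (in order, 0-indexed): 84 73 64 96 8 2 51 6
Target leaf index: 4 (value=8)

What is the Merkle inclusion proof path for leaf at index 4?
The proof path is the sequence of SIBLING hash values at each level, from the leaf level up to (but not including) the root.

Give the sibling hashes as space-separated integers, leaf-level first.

Answer: 2 590 322

Derivation:
L0 (leaves): [84, 73, 64, 96, 8, 2, 51, 6], target index=4
L1: h(84,73)=(84*31+73)%997=683 [pair 0] h(64,96)=(64*31+96)%997=86 [pair 1] h(8,2)=(8*31+2)%997=250 [pair 2] h(51,6)=(51*31+6)%997=590 [pair 3] -> [683, 86, 250, 590]
  Sibling for proof at L0: 2
L2: h(683,86)=(683*31+86)%997=322 [pair 0] h(250,590)=(250*31+590)%997=364 [pair 1] -> [322, 364]
  Sibling for proof at L1: 590
L3: h(322,364)=(322*31+364)%997=376 [pair 0] -> [376]
  Sibling for proof at L2: 322
Root: 376
Proof path (sibling hashes from leaf to root): [2, 590, 322]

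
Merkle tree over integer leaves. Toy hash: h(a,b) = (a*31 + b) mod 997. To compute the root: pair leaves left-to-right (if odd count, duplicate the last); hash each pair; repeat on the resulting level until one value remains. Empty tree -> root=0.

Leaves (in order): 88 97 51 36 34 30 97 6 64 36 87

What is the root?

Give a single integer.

L0: [88, 97, 51, 36, 34, 30, 97, 6, 64, 36, 87]
L1: h(88,97)=(88*31+97)%997=831 h(51,36)=(51*31+36)%997=620 h(34,30)=(34*31+30)%997=87 h(97,6)=(97*31+6)%997=22 h(64,36)=(64*31+36)%997=26 h(87,87)=(87*31+87)%997=790 -> [831, 620, 87, 22, 26, 790]
L2: h(831,620)=(831*31+620)%997=459 h(87,22)=(87*31+22)%997=725 h(26,790)=(26*31+790)%997=599 -> [459, 725, 599]
L3: h(459,725)=(459*31+725)%997=996 h(599,599)=(599*31+599)%997=225 -> [996, 225]
L4: h(996,225)=(996*31+225)%997=194 -> [194]

Answer: 194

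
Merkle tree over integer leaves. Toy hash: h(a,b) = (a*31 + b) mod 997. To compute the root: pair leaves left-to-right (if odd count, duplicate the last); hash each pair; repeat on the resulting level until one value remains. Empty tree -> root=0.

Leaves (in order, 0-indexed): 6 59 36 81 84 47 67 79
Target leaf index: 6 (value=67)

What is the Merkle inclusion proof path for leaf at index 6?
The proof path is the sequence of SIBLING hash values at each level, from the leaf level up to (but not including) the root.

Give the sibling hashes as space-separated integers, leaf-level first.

Answer: 79 657 816

Derivation:
L0 (leaves): [6, 59, 36, 81, 84, 47, 67, 79], target index=6
L1: h(6,59)=(6*31+59)%997=245 [pair 0] h(36,81)=(36*31+81)%997=200 [pair 1] h(84,47)=(84*31+47)%997=657 [pair 2] h(67,79)=(67*31+79)%997=162 [pair 3] -> [245, 200, 657, 162]
  Sibling for proof at L0: 79
L2: h(245,200)=(245*31+200)%997=816 [pair 0] h(657,162)=(657*31+162)%997=589 [pair 1] -> [816, 589]
  Sibling for proof at L1: 657
L3: h(816,589)=(816*31+589)%997=960 [pair 0] -> [960]
  Sibling for proof at L2: 816
Root: 960
Proof path (sibling hashes from leaf to root): [79, 657, 816]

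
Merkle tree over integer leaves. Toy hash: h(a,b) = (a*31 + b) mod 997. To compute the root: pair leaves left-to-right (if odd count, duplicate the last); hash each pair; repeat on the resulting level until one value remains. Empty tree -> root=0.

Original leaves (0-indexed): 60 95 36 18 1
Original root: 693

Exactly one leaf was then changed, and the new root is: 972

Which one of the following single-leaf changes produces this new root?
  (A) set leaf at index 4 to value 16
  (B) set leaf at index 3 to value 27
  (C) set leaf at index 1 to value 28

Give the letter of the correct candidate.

Answer: B

Derivation:
Original leaves: [60, 95, 36, 18, 1]
Target new root: 972
Try each candidate change and compute the resulting root:
Candidate A: set leaf[4] = 16 -> leaves = [60, 95, 36, 18, 16]
  L0: [60, 95, 36, 18, 16]
  L1: h(60,95)=(60*31+95)%997=958 h(36,18)=(36*31+18)%997=137 h(16,16)=(16*31+16)%997=512 -> [958, 137, 512]
  L2: h(958,137)=(958*31+137)%997=922 h(512,512)=(512*31+512)%997=432 -> [922, 432]
  L3: h(922,432)=(922*31+432)%997=101 -> [101]
  root = 101 != target 972
Candidate B: set leaf[3] = 27 -> leaves = [60, 95, 36, 27, 1]
  L0: [60, 95, 36, 27, 1]
  L1: h(60,95)=(60*31+95)%997=958 h(36,27)=(36*31+27)%997=146 h(1,1)=(1*31+1)%997=32 -> [958, 146, 32]
  L2: h(958,146)=(958*31+146)%997=931 h(32,32)=(32*31+32)%997=27 -> [931, 27]
  L3: h(931,27)=(931*31+27)%997=972 -> [972]
  root = 972 == target 972  ** MATCH **
Candidate C: set leaf[1] = 28 -> leaves = [60, 28, 36, 18, 1]
  L0: [60, 28, 36, 18, 1]
  L1: h(60,28)=(60*31+28)%997=891 h(36,18)=(36*31+18)%997=137 h(1,1)=(1*31+1)%997=32 -> [891, 137, 32]
  L2: h(891,137)=(891*31+137)%997=839 h(32,32)=(32*31+32)%997=27 -> [839, 27]
  L3: h(839,27)=(839*31+27)%997=114 -> [114]
  root = 114 != target 972
Candidate B produces the target root.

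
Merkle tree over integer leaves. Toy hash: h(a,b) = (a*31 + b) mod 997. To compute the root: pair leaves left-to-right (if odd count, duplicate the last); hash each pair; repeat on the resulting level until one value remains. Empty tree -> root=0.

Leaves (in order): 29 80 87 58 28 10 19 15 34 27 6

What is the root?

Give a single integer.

L0: [29, 80, 87, 58, 28, 10, 19, 15, 34, 27, 6]
L1: h(29,80)=(29*31+80)%997=979 h(87,58)=(87*31+58)%997=761 h(28,10)=(28*31+10)%997=878 h(19,15)=(19*31+15)%997=604 h(34,27)=(34*31+27)%997=84 h(6,6)=(6*31+6)%997=192 -> [979, 761, 878, 604, 84, 192]
L2: h(979,761)=(979*31+761)%997=203 h(878,604)=(878*31+604)%997=903 h(84,192)=(84*31+192)%997=802 -> [203, 903, 802]
L3: h(203,903)=(203*31+903)%997=217 h(802,802)=(802*31+802)%997=739 -> [217, 739]
L4: h(217,739)=(217*31+739)%997=487 -> [487]

Answer: 487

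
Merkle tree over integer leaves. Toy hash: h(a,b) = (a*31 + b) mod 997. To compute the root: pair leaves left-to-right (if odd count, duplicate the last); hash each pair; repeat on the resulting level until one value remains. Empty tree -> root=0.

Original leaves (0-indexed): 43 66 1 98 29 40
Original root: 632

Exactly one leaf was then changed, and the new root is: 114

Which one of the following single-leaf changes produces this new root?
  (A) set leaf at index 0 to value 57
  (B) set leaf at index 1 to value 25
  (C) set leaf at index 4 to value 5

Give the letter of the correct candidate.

Answer: B

Derivation:
Original leaves: [43, 66, 1, 98, 29, 40]
Target new root: 114
Try each candidate change and compute the resulting root:
Candidate A: set leaf[0] = 57 -> leaves = [57, 66, 1, 98, 29, 40]
  L0: [57, 66, 1, 98, 29, 40]
  L1: h(57,66)=(57*31+66)%997=836 h(1,98)=(1*31+98)%997=129 h(29,40)=(29*31+40)%997=939 -> [836, 129, 939]
  L2: h(836,129)=(836*31+129)%997=123 h(939,939)=(939*31+939)%997=138 -> [123, 138]
  L3: h(123,138)=(123*31+138)%997=960 -> [960]
  root = 960 != target 114
Candidate B: set leaf[1] = 25 -> leaves = [43, 25, 1, 98, 29, 40]
  L0: [43, 25, 1, 98, 29, 40]
  L1: h(43,25)=(43*31+25)%997=361 h(1,98)=(1*31+98)%997=129 h(29,40)=(29*31+40)%997=939 -> [361, 129, 939]
  L2: h(361,129)=(361*31+129)%997=353 h(939,939)=(939*31+939)%997=138 -> [353, 138]
  L3: h(353,138)=(353*31+138)%997=114 -> [114]
  root = 114 == target 114  ** MATCH **
Candidate C: set leaf[4] = 5 -> leaves = [43, 66, 1, 98, 5, 40]
  L0: [43, 66, 1, 98, 5, 40]
  L1: h(43,66)=(43*31+66)%997=402 h(1,98)=(1*31+98)%997=129 h(5,40)=(5*31+40)%997=195 -> [402, 129, 195]
  L2: h(402,129)=(402*31+129)%997=627 h(195,195)=(195*31+195)%997=258 -> [627, 258]
  L3: h(627,258)=(627*31+258)%997=752 -> [752]
  root = 752 != target 114
Candidate B produces the target root.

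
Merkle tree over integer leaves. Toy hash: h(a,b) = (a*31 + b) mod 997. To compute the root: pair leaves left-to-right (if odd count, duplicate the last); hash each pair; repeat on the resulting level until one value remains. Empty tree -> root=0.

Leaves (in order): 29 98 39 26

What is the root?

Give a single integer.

Answer: 238

Derivation:
L0: [29, 98, 39, 26]
L1: h(29,98)=(29*31+98)%997=0 h(39,26)=(39*31+26)%997=238 -> [0, 238]
L2: h(0,238)=(0*31+238)%997=238 -> [238]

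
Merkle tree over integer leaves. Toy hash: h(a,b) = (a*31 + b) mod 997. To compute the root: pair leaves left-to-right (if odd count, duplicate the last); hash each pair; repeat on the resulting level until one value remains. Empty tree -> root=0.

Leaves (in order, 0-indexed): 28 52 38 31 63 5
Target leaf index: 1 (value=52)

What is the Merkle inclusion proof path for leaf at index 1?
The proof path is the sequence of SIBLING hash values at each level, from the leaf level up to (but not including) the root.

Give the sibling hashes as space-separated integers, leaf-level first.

Answer: 28 212 842

Derivation:
L0 (leaves): [28, 52, 38, 31, 63, 5], target index=1
L1: h(28,52)=(28*31+52)%997=920 [pair 0] h(38,31)=(38*31+31)%997=212 [pair 1] h(63,5)=(63*31+5)%997=961 [pair 2] -> [920, 212, 961]
  Sibling for proof at L0: 28
L2: h(920,212)=(920*31+212)%997=816 [pair 0] h(961,961)=(961*31+961)%997=842 [pair 1] -> [816, 842]
  Sibling for proof at L1: 212
L3: h(816,842)=(816*31+842)%997=216 [pair 0] -> [216]
  Sibling for proof at L2: 842
Root: 216
Proof path (sibling hashes from leaf to root): [28, 212, 842]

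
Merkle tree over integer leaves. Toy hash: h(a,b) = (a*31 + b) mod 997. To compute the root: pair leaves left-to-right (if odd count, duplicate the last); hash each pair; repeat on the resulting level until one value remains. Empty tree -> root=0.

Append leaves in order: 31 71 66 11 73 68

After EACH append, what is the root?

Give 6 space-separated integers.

After append 31 (leaves=[31]):
  L0: [31]
  root=31
After append 71 (leaves=[31, 71]):
  L0: [31, 71]
  L1: h(31,71)=(31*31+71)%997=35 -> [35]
  root=35
After append 66 (leaves=[31, 71, 66]):
  L0: [31, 71, 66]
  L1: h(31,71)=(31*31+71)%997=35 h(66,66)=(66*31+66)%997=118 -> [35, 118]
  L2: h(35,118)=(35*31+118)%997=206 -> [206]
  root=206
After append 11 (leaves=[31, 71, 66, 11]):
  L0: [31, 71, 66, 11]
  L1: h(31,71)=(31*31+71)%997=35 h(66,11)=(66*31+11)%997=63 -> [35, 63]
  L2: h(35,63)=(35*31+63)%997=151 -> [151]
  root=151
After append 73 (leaves=[31, 71, 66, 11, 73]):
  L0: [31, 71, 66, 11, 73]
  L1: h(31,71)=(31*31+71)%997=35 h(66,11)=(66*31+11)%997=63 h(73,73)=(73*31+73)%997=342 -> [35, 63, 342]
  L2: h(35,63)=(35*31+63)%997=151 h(342,342)=(342*31+342)%997=974 -> [151, 974]
  L3: h(151,974)=(151*31+974)%997=670 -> [670]
  root=670
After append 68 (leaves=[31, 71, 66, 11, 73, 68]):
  L0: [31, 71, 66, 11, 73, 68]
  L1: h(31,71)=(31*31+71)%997=35 h(66,11)=(66*31+11)%997=63 h(73,68)=(73*31+68)%997=337 -> [35, 63, 337]
  L2: h(35,63)=(35*31+63)%997=151 h(337,337)=(337*31+337)%997=814 -> [151, 814]
  L3: h(151,814)=(151*31+814)%997=510 -> [510]
  root=510

Answer: 31 35 206 151 670 510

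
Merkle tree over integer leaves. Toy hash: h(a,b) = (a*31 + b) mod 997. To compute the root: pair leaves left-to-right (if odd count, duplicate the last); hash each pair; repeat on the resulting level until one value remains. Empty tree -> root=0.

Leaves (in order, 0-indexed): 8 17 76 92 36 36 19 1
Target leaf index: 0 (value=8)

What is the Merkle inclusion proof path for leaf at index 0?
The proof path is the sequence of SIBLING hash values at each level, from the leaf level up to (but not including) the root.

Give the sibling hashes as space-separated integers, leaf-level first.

L0 (leaves): [8, 17, 76, 92, 36, 36, 19, 1], target index=0
L1: h(8,17)=(8*31+17)%997=265 [pair 0] h(76,92)=(76*31+92)%997=454 [pair 1] h(36,36)=(36*31+36)%997=155 [pair 2] h(19,1)=(19*31+1)%997=590 [pair 3] -> [265, 454, 155, 590]
  Sibling for proof at L0: 17
L2: h(265,454)=(265*31+454)%997=693 [pair 0] h(155,590)=(155*31+590)%997=410 [pair 1] -> [693, 410]
  Sibling for proof at L1: 454
L3: h(693,410)=(693*31+410)%997=956 [pair 0] -> [956]
  Sibling for proof at L2: 410
Root: 956
Proof path (sibling hashes from leaf to root): [17, 454, 410]

Answer: 17 454 410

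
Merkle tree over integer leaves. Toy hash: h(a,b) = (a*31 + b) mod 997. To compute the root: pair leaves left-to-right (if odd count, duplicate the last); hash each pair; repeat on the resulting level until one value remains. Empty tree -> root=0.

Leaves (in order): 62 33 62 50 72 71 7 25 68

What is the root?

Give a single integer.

L0: [62, 33, 62, 50, 72, 71, 7, 25, 68]
L1: h(62,33)=(62*31+33)%997=958 h(62,50)=(62*31+50)%997=975 h(72,71)=(72*31+71)%997=309 h(7,25)=(7*31+25)%997=242 h(68,68)=(68*31+68)%997=182 -> [958, 975, 309, 242, 182]
L2: h(958,975)=(958*31+975)%997=763 h(309,242)=(309*31+242)%997=848 h(182,182)=(182*31+182)%997=839 -> [763, 848, 839]
L3: h(763,848)=(763*31+848)%997=573 h(839,839)=(839*31+839)%997=926 -> [573, 926]
L4: h(573,926)=(573*31+926)%997=743 -> [743]

Answer: 743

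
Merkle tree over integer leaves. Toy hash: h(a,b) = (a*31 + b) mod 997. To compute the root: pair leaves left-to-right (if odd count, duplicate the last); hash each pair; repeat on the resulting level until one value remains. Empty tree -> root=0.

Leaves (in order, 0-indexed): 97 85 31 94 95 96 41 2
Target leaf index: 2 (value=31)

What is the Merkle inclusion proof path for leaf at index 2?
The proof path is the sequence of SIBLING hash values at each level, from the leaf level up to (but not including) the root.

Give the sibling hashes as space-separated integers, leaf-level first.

Answer: 94 101 829

Derivation:
L0 (leaves): [97, 85, 31, 94, 95, 96, 41, 2], target index=2
L1: h(97,85)=(97*31+85)%997=101 [pair 0] h(31,94)=(31*31+94)%997=58 [pair 1] h(95,96)=(95*31+96)%997=50 [pair 2] h(41,2)=(41*31+2)%997=276 [pair 3] -> [101, 58, 50, 276]
  Sibling for proof at L0: 94
L2: h(101,58)=(101*31+58)%997=198 [pair 0] h(50,276)=(50*31+276)%997=829 [pair 1] -> [198, 829]
  Sibling for proof at L1: 101
L3: h(198,829)=(198*31+829)%997=985 [pair 0] -> [985]
  Sibling for proof at L2: 829
Root: 985
Proof path (sibling hashes from leaf to root): [94, 101, 829]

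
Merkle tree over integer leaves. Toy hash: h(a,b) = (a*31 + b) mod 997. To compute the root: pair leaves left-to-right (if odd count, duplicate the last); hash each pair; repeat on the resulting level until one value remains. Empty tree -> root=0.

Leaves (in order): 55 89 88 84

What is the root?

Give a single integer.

L0: [55, 89, 88, 84]
L1: h(55,89)=(55*31+89)%997=797 h(88,84)=(88*31+84)%997=818 -> [797, 818]
L2: h(797,818)=(797*31+818)%997=600 -> [600]

Answer: 600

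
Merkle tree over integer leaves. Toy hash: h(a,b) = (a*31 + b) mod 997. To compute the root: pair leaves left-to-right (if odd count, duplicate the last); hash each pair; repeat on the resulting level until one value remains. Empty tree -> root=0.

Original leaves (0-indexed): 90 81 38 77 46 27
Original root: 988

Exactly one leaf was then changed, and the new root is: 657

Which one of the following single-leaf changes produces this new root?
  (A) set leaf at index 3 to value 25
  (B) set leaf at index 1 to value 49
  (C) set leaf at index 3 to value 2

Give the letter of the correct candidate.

Original leaves: [90, 81, 38, 77, 46, 27]
Target new root: 657
Try each candidate change and compute the resulting root:
Candidate A: set leaf[3] = 25 -> leaves = [90, 81, 38, 25, 46, 27]
  L0: [90, 81, 38, 25, 46, 27]
  L1: h(90,81)=(90*31+81)%997=877 h(38,25)=(38*31+25)%997=206 h(46,27)=(46*31+27)%997=456 -> [877, 206, 456]
  L2: h(877,206)=(877*31+206)%997=474 h(456,456)=(456*31+456)%997=634 -> [474, 634]
  L3: h(474,634)=(474*31+634)%997=373 -> [373]
  root = 373 != target 657
Candidate B: set leaf[1] = 49 -> leaves = [90, 49, 38, 77, 46, 27]
  L0: [90, 49, 38, 77, 46, 27]
  L1: h(90,49)=(90*31+49)%997=845 h(38,77)=(38*31+77)%997=258 h(46,27)=(46*31+27)%997=456 -> [845, 258, 456]
  L2: h(845,258)=(845*31+258)%997=531 h(456,456)=(456*31+456)%997=634 -> [531, 634]
  L3: h(531,634)=(531*31+634)%997=146 -> [146]
  root = 146 != target 657
Candidate C: set leaf[3] = 2 -> leaves = [90, 81, 38, 2, 46, 27]
  L0: [90, 81, 38, 2, 46, 27]
  L1: h(90,81)=(90*31+81)%997=877 h(38,2)=(38*31+2)%997=183 h(46,27)=(46*31+27)%997=456 -> [877, 183, 456]
  L2: h(877,183)=(877*31+183)%997=451 h(456,456)=(456*31+456)%997=634 -> [451, 634]
  L3: h(451,634)=(451*31+634)%997=657 -> [657]
  root = 657 == target 657  ** MATCH **
Candidate C produces the target root.

Answer: C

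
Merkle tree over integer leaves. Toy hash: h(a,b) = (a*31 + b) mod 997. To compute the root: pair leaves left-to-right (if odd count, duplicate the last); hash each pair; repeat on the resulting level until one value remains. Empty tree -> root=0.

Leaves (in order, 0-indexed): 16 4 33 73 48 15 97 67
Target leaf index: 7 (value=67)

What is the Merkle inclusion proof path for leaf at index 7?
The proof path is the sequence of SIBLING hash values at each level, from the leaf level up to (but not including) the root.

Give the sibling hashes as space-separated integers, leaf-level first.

Answer: 97 506 644

Derivation:
L0 (leaves): [16, 4, 33, 73, 48, 15, 97, 67], target index=7
L1: h(16,4)=(16*31+4)%997=500 [pair 0] h(33,73)=(33*31+73)%997=99 [pair 1] h(48,15)=(48*31+15)%997=506 [pair 2] h(97,67)=(97*31+67)%997=83 [pair 3] -> [500, 99, 506, 83]
  Sibling for proof at L0: 97
L2: h(500,99)=(500*31+99)%997=644 [pair 0] h(506,83)=(506*31+83)%997=814 [pair 1] -> [644, 814]
  Sibling for proof at L1: 506
L3: h(644,814)=(644*31+814)%997=838 [pair 0] -> [838]
  Sibling for proof at L2: 644
Root: 838
Proof path (sibling hashes from leaf to root): [97, 506, 644]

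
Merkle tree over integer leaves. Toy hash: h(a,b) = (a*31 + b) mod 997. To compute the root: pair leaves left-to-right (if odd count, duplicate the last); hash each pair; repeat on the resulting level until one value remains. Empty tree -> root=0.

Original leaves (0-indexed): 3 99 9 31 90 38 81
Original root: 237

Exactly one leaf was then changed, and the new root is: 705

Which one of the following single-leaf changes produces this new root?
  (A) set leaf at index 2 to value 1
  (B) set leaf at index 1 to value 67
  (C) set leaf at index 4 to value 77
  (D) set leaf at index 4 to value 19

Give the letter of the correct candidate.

Original leaves: [3, 99, 9, 31, 90, 38, 81]
Target new root: 705
Try each candidate change and compute the resulting root:
Candidate A: set leaf[2] = 1 -> leaves = [3, 99, 1, 31, 90, 38, 81]
  L0: [3, 99, 1, 31, 90, 38, 81]
  L1: h(3,99)=(3*31+99)%997=192 h(1,31)=(1*31+31)%997=62 h(90,38)=(90*31+38)%997=834 h(81,81)=(81*31+81)%997=598 -> [192, 62, 834, 598]
  L2: h(192,62)=(192*31+62)%997=32 h(834,598)=(834*31+598)%997=530 -> [32, 530]
  L3: h(32,530)=(32*31+530)%997=525 -> [525]
  root = 525 != target 705
Candidate B: set leaf[1] = 67 -> leaves = [3, 67, 9, 31, 90, 38, 81]
  L0: [3, 67, 9, 31, 90, 38, 81]
  L1: h(3,67)=(3*31+67)%997=160 h(9,31)=(9*31+31)%997=310 h(90,38)=(90*31+38)%997=834 h(81,81)=(81*31+81)%997=598 -> [160, 310, 834, 598]
  L2: h(160,310)=(160*31+310)%997=285 h(834,598)=(834*31+598)%997=530 -> [285, 530]
  L3: h(285,530)=(285*31+530)%997=392 -> [392]
  root = 392 != target 705
Candidate C: set leaf[4] = 77 -> leaves = [3, 99, 9, 31, 77, 38, 81]
  L0: [3, 99, 9, 31, 77, 38, 81]
  L1: h(3,99)=(3*31+99)%997=192 h(9,31)=(9*31+31)%997=310 h(77,38)=(77*31+38)%997=431 h(81,81)=(81*31+81)%997=598 -> [192, 310, 431, 598]
  L2: h(192,310)=(192*31+310)%997=280 h(431,598)=(431*31+598)%997=1 -> [280, 1]
  L3: h(280,1)=(280*31+1)%997=705 -> [705]
  root = 705 == target 705  ** MATCH **
Candidate D: set leaf[4] = 19 -> leaves = [3, 99, 9, 31, 19, 38, 81]
  L0: [3, 99, 9, 31, 19, 38, 81]
  L1: h(3,99)=(3*31+99)%997=192 h(9,31)=(9*31+31)%997=310 h(19,38)=(19*31+38)%997=627 h(81,81)=(81*31+81)%997=598 -> [192, 310, 627, 598]
  L2: h(192,310)=(192*31+310)%997=280 h(627,598)=(627*31+598)%997=95 -> [280, 95]
  L3: h(280,95)=(280*31+95)%997=799 -> [799]
  root = 799 != target 705
Candidate C produces the target root.

Answer: C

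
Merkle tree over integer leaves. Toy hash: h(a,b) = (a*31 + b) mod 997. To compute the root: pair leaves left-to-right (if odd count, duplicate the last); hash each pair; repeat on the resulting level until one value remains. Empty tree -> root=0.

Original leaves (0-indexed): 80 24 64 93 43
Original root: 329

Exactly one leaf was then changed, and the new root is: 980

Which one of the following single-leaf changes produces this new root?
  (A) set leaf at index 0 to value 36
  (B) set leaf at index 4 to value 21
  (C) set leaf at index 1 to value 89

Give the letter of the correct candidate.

Answer: C

Derivation:
Original leaves: [80, 24, 64, 93, 43]
Target new root: 980
Try each candidate change and compute the resulting root:
Candidate A: set leaf[0] = 36 -> leaves = [36, 24, 64, 93, 43]
  L0: [36, 24, 64, 93, 43]
  L1: h(36,24)=(36*31+24)%997=143 h(64,93)=(64*31+93)%997=83 h(43,43)=(43*31+43)%997=379 -> [143, 83, 379]
  L2: h(143,83)=(143*31+83)%997=528 h(379,379)=(379*31+379)%997=164 -> [528, 164]
  L3: h(528,164)=(528*31+164)%997=580 -> [580]
  root = 580 != target 980
Candidate B: set leaf[4] = 21 -> leaves = [80, 24, 64, 93, 21]
  L0: [80, 24, 64, 93, 21]
  L1: h(80,24)=(80*31+24)%997=510 h(64,93)=(64*31+93)%997=83 h(21,21)=(21*31+21)%997=672 -> [510, 83, 672]
  L2: h(510,83)=(510*31+83)%997=938 h(672,672)=(672*31+672)%997=567 -> [938, 567]
  L3: h(938,567)=(938*31+567)%997=732 -> [732]
  root = 732 != target 980
Candidate C: set leaf[1] = 89 -> leaves = [80, 89, 64, 93, 43]
  L0: [80, 89, 64, 93, 43]
  L1: h(80,89)=(80*31+89)%997=575 h(64,93)=(64*31+93)%997=83 h(43,43)=(43*31+43)%997=379 -> [575, 83, 379]
  L2: h(575,83)=(575*31+83)%997=959 h(379,379)=(379*31+379)%997=164 -> [959, 164]
  L3: h(959,164)=(959*31+164)%997=980 -> [980]
  root = 980 == target 980  ** MATCH **
Candidate C produces the target root.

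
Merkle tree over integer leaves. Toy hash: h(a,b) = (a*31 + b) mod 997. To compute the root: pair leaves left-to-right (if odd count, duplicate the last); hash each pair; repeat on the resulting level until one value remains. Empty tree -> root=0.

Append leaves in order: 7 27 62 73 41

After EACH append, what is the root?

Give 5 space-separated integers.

After append 7 (leaves=[7]):
  L0: [7]
  root=7
After append 27 (leaves=[7, 27]):
  L0: [7, 27]
  L1: h(7,27)=(7*31+27)%997=244 -> [244]
  root=244
After append 62 (leaves=[7, 27, 62]):
  L0: [7, 27, 62]
  L1: h(7,27)=(7*31+27)%997=244 h(62,62)=(62*31+62)%997=987 -> [244, 987]
  L2: h(244,987)=(244*31+987)%997=575 -> [575]
  root=575
After append 73 (leaves=[7, 27, 62, 73]):
  L0: [7, 27, 62, 73]
  L1: h(7,27)=(7*31+27)%997=244 h(62,73)=(62*31+73)%997=1 -> [244, 1]
  L2: h(244,1)=(244*31+1)%997=586 -> [586]
  root=586
After append 41 (leaves=[7, 27, 62, 73, 41]):
  L0: [7, 27, 62, 73, 41]
  L1: h(7,27)=(7*31+27)%997=244 h(62,73)=(62*31+73)%997=1 h(41,41)=(41*31+41)%997=315 -> [244, 1, 315]
  L2: h(244,1)=(244*31+1)%997=586 h(315,315)=(315*31+315)%997=110 -> [586, 110]
  L3: h(586,110)=(586*31+110)%997=330 -> [330]
  root=330

Answer: 7 244 575 586 330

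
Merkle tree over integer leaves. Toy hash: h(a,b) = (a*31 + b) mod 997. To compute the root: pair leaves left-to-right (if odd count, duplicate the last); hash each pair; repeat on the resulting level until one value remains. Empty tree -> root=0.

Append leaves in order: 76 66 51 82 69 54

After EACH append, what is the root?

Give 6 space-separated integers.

After append 76 (leaves=[76]):
  L0: [76]
  root=76
After append 66 (leaves=[76, 66]):
  L0: [76, 66]
  L1: h(76,66)=(76*31+66)%997=428 -> [428]
  root=428
After append 51 (leaves=[76, 66, 51]):
  L0: [76, 66, 51]
  L1: h(76,66)=(76*31+66)%997=428 h(51,51)=(51*31+51)%997=635 -> [428, 635]
  L2: h(428,635)=(428*31+635)%997=942 -> [942]
  root=942
After append 82 (leaves=[76, 66, 51, 82]):
  L0: [76, 66, 51, 82]
  L1: h(76,66)=(76*31+66)%997=428 h(51,82)=(51*31+82)%997=666 -> [428, 666]
  L2: h(428,666)=(428*31+666)%997=973 -> [973]
  root=973
After append 69 (leaves=[76, 66, 51, 82, 69]):
  L0: [76, 66, 51, 82, 69]
  L1: h(76,66)=(76*31+66)%997=428 h(51,82)=(51*31+82)%997=666 h(69,69)=(69*31+69)%997=214 -> [428, 666, 214]
  L2: h(428,666)=(428*31+666)%997=973 h(214,214)=(214*31+214)%997=866 -> [973, 866]
  L3: h(973,866)=(973*31+866)%997=122 -> [122]
  root=122
After append 54 (leaves=[76, 66, 51, 82, 69, 54]):
  L0: [76, 66, 51, 82, 69, 54]
  L1: h(76,66)=(76*31+66)%997=428 h(51,82)=(51*31+82)%997=666 h(69,54)=(69*31+54)%997=199 -> [428, 666, 199]
  L2: h(428,666)=(428*31+666)%997=973 h(199,199)=(199*31+199)%997=386 -> [973, 386]
  L3: h(973,386)=(973*31+386)%997=639 -> [639]
  root=639

Answer: 76 428 942 973 122 639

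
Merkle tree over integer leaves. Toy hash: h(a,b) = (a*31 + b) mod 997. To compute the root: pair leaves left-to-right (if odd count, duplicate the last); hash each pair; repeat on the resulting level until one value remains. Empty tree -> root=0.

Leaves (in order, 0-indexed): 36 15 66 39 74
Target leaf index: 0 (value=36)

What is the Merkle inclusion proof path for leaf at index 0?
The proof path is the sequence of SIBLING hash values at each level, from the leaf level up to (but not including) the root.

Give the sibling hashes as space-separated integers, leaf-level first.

Answer: 15 91 4

Derivation:
L0 (leaves): [36, 15, 66, 39, 74], target index=0
L1: h(36,15)=(36*31+15)%997=134 [pair 0] h(66,39)=(66*31+39)%997=91 [pair 1] h(74,74)=(74*31+74)%997=374 [pair 2] -> [134, 91, 374]
  Sibling for proof at L0: 15
L2: h(134,91)=(134*31+91)%997=257 [pair 0] h(374,374)=(374*31+374)%997=4 [pair 1] -> [257, 4]
  Sibling for proof at L1: 91
L3: h(257,4)=(257*31+4)%997=992 [pair 0] -> [992]
  Sibling for proof at L2: 4
Root: 992
Proof path (sibling hashes from leaf to root): [15, 91, 4]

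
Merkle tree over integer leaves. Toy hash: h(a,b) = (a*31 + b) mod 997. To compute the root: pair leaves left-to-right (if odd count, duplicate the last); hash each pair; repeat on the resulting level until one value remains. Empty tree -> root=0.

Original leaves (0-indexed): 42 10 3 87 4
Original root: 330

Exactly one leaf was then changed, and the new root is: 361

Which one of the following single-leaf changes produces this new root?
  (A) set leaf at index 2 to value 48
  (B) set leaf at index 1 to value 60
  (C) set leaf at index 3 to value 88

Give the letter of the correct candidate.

Answer: C

Derivation:
Original leaves: [42, 10, 3, 87, 4]
Target new root: 361
Try each candidate change and compute the resulting root:
Candidate A: set leaf[2] = 48 -> leaves = [42, 10, 48, 87, 4]
  L0: [42, 10, 48, 87, 4]
  L1: h(42,10)=(42*31+10)%997=315 h(48,87)=(48*31+87)%997=578 h(4,4)=(4*31+4)%997=128 -> [315, 578, 128]
  L2: h(315,578)=(315*31+578)%997=373 h(128,128)=(128*31+128)%997=108 -> [373, 108]
  L3: h(373,108)=(373*31+108)%997=704 -> [704]
  root = 704 != target 361
Candidate B: set leaf[1] = 60 -> leaves = [42, 60, 3, 87, 4]
  L0: [42, 60, 3, 87, 4]
  L1: h(42,60)=(42*31+60)%997=365 h(3,87)=(3*31+87)%997=180 h(4,4)=(4*31+4)%997=128 -> [365, 180, 128]
  L2: h(365,180)=(365*31+180)%997=528 h(128,128)=(128*31+128)%997=108 -> [528, 108]
  L3: h(528,108)=(528*31+108)%997=524 -> [524]
  root = 524 != target 361
Candidate C: set leaf[3] = 88 -> leaves = [42, 10, 3, 88, 4]
  L0: [42, 10, 3, 88, 4]
  L1: h(42,10)=(42*31+10)%997=315 h(3,88)=(3*31+88)%997=181 h(4,4)=(4*31+4)%997=128 -> [315, 181, 128]
  L2: h(315,181)=(315*31+181)%997=973 h(128,128)=(128*31+128)%997=108 -> [973, 108]
  L3: h(973,108)=(973*31+108)%997=361 -> [361]
  root = 361 == target 361  ** MATCH **
Candidate C produces the target root.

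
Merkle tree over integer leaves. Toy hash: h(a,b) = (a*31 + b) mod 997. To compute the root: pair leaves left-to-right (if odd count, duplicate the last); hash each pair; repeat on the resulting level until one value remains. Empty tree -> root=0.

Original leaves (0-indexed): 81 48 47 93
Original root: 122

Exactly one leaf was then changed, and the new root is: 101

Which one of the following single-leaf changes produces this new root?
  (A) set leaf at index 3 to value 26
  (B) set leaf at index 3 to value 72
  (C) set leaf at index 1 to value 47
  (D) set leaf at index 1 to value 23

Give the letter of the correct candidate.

Answer: B

Derivation:
Original leaves: [81, 48, 47, 93]
Target new root: 101
Try each candidate change and compute the resulting root:
Candidate A: set leaf[3] = 26 -> leaves = [81, 48, 47, 26]
  L0: [81, 48, 47, 26]
  L1: h(81,48)=(81*31+48)%997=565 h(47,26)=(47*31+26)%997=486 -> [565, 486]
  L2: h(565,486)=(565*31+486)%997=55 -> [55]
  root = 55 != target 101
Candidate B: set leaf[3] = 72 -> leaves = [81, 48, 47, 72]
  L0: [81, 48, 47, 72]
  L1: h(81,48)=(81*31+48)%997=565 h(47,72)=(47*31+72)%997=532 -> [565, 532]
  L2: h(565,532)=(565*31+532)%997=101 -> [101]
  root = 101 == target 101  ** MATCH **
Candidate C: set leaf[1] = 47 -> leaves = [81, 47, 47, 93]
  L0: [81, 47, 47, 93]
  L1: h(81,47)=(81*31+47)%997=564 h(47,93)=(47*31+93)%997=553 -> [564, 553]
  L2: h(564,553)=(564*31+553)%997=91 -> [91]
  root = 91 != target 101
Candidate D: set leaf[1] = 23 -> leaves = [81, 23, 47, 93]
  L0: [81, 23, 47, 93]
  L1: h(81,23)=(81*31+23)%997=540 h(47,93)=(47*31+93)%997=553 -> [540, 553]
  L2: h(540,553)=(540*31+553)%997=344 -> [344]
  root = 344 != target 101
Candidate B produces the target root.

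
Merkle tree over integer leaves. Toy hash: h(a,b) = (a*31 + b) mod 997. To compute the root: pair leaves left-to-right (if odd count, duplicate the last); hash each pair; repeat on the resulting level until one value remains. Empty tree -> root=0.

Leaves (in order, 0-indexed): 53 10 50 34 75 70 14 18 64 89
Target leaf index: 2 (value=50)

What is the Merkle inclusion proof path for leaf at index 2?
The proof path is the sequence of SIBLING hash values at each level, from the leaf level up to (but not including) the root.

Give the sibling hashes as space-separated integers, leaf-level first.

L0 (leaves): [53, 10, 50, 34, 75, 70, 14, 18, 64, 89], target index=2
L1: h(53,10)=(53*31+10)%997=656 [pair 0] h(50,34)=(50*31+34)%997=587 [pair 1] h(75,70)=(75*31+70)%997=401 [pair 2] h(14,18)=(14*31+18)%997=452 [pair 3] h(64,89)=(64*31+89)%997=79 [pair 4] -> [656, 587, 401, 452, 79]
  Sibling for proof at L0: 34
L2: h(656,587)=(656*31+587)%997=983 [pair 0] h(401,452)=(401*31+452)%997=919 [pair 1] h(79,79)=(79*31+79)%997=534 [pair 2] -> [983, 919, 534]
  Sibling for proof at L1: 656
L3: h(983,919)=(983*31+919)%997=485 [pair 0] h(534,534)=(534*31+534)%997=139 [pair 1] -> [485, 139]
  Sibling for proof at L2: 919
L4: h(485,139)=(485*31+139)%997=219 [pair 0] -> [219]
  Sibling for proof at L3: 139
Root: 219
Proof path (sibling hashes from leaf to root): [34, 656, 919, 139]

Answer: 34 656 919 139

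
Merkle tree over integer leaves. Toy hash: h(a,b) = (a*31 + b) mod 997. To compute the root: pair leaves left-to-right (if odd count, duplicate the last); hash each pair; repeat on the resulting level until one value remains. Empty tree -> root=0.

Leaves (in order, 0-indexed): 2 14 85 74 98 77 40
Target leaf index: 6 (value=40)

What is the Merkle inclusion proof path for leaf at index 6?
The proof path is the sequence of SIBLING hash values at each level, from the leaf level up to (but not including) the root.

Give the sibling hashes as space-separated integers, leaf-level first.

Answer: 40 124 80

Derivation:
L0 (leaves): [2, 14, 85, 74, 98, 77, 40], target index=6
L1: h(2,14)=(2*31+14)%997=76 [pair 0] h(85,74)=(85*31+74)%997=715 [pair 1] h(98,77)=(98*31+77)%997=124 [pair 2] h(40,40)=(40*31+40)%997=283 [pair 3] -> [76, 715, 124, 283]
  Sibling for proof at L0: 40
L2: h(76,715)=(76*31+715)%997=80 [pair 0] h(124,283)=(124*31+283)%997=139 [pair 1] -> [80, 139]
  Sibling for proof at L1: 124
L3: h(80,139)=(80*31+139)%997=625 [pair 0] -> [625]
  Sibling for proof at L2: 80
Root: 625
Proof path (sibling hashes from leaf to root): [40, 124, 80]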